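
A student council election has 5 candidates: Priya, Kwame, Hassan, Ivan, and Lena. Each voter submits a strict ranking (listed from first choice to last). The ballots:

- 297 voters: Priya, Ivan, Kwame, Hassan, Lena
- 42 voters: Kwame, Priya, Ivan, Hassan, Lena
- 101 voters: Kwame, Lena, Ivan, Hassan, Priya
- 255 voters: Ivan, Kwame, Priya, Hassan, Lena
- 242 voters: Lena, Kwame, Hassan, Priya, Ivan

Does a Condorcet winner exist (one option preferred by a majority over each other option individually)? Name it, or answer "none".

none

Checking pairwise contests:
Kwame beats Priya 640–297.
Ivan beats Kwame 552–385.
Priya beats Hassan 594–343.
Priya beats Ivan 581–356.
Priya beats Lena 594–343.
Every option loses at least one head-to-head, so there is no Condorcet winner.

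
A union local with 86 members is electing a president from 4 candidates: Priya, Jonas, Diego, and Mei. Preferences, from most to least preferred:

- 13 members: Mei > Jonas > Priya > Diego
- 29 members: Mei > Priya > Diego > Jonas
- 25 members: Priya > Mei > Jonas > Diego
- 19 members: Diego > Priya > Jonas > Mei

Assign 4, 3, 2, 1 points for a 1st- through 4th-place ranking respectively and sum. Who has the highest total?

Priya: 13·2 + 29·3 + 25·4 + 19·3 = 270
Jonas: 13·3 + 29·1 + 25·2 + 19·2 = 156
Diego: 13·1 + 29·2 + 25·1 + 19·4 = 172
Mei: 13·4 + 29·4 + 25·3 + 19·1 = 262
Priya has the highest Borda score (270).

Priya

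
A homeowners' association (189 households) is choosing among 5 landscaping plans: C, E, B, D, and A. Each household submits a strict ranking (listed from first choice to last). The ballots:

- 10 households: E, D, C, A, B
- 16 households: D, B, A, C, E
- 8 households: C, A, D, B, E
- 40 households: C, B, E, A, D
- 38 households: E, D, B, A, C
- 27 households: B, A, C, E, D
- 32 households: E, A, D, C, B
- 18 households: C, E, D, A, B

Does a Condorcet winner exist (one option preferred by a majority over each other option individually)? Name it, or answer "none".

Checking pairwise contests:
D beats C 96–93.
C beats E 109–80.
C beats B 108–81.
E beats D 165–24.
E beats A 138–51.
Every option loses at least one head-to-head, so there is no Condorcet winner.

none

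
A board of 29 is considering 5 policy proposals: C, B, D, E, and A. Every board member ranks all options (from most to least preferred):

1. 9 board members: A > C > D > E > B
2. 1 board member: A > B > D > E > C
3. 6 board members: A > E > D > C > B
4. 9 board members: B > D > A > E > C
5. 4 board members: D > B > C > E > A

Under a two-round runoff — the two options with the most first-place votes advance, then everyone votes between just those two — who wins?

A

Round 1 first-place votes: C 0, B 9, D 4, E 0, A 16.
A and B advance.
Runoff: A is preferred to B by 16 voters; B by 13.
A wins the runoff.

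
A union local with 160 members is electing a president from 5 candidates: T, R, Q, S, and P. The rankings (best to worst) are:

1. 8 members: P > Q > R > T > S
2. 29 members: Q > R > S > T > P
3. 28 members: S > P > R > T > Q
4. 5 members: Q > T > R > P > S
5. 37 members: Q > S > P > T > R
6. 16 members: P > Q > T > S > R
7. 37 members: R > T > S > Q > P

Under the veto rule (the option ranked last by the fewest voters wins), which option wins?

Last-place votes: T 0, R 53, Q 28, S 13, P 66.
T is ranked last by the fewest voters, so T wins.

T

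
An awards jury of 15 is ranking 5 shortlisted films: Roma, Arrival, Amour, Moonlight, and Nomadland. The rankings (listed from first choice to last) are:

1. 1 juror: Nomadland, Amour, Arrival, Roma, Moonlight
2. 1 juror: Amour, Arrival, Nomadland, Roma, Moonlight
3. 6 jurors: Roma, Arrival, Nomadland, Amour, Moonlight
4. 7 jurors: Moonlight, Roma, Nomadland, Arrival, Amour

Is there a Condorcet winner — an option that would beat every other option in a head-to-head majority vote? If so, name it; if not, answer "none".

Roma

Roma vs Arrival: 13–2 for Roma.
Roma vs Amour: 13–2 for Roma.
Roma vs Moonlight: 8–7 for Roma.
Roma vs Nomadland: 13–2 for Roma.
Roma beats every other option head-to-head.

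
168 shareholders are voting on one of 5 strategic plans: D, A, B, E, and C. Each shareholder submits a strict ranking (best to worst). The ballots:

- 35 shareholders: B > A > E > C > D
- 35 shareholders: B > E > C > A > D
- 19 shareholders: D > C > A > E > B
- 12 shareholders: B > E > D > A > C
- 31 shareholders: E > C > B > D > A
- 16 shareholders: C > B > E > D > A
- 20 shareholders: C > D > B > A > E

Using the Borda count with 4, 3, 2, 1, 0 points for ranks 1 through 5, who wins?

B

D: 35·0 + 35·0 + 19·4 + 12·2 + 31·1 + 16·1 + 20·3 = 207
A: 35·3 + 35·1 + 19·2 + 12·1 + 31·0 + 16·0 + 20·1 = 210
B: 35·4 + 35·4 + 19·0 + 12·4 + 31·2 + 16·3 + 20·2 = 478
E: 35·2 + 35·3 + 19·1 + 12·3 + 31·4 + 16·2 + 20·0 = 386
C: 35·1 + 35·2 + 19·3 + 12·0 + 31·3 + 16·4 + 20·4 = 399
B has the highest Borda score (478).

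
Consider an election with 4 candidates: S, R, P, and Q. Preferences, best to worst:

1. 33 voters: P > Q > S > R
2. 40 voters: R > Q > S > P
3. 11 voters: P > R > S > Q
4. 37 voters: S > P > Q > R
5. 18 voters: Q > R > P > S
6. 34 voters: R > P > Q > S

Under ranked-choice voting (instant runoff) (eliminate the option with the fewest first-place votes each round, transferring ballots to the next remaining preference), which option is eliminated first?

Round 1: S 37, R 74, P 44, Q 18. Eliminate Q.

Q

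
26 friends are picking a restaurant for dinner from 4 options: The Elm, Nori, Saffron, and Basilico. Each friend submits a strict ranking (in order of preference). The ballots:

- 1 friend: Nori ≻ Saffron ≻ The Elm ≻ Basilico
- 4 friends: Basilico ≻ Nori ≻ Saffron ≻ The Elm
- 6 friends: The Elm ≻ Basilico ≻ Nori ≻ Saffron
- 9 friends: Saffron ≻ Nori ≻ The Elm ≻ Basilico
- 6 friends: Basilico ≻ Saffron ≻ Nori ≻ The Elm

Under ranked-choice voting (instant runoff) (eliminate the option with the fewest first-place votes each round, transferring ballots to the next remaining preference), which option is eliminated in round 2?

Round 1: The Elm 6, Nori 1, Saffron 9, Basilico 10. Eliminate Nori.
Round 2: The Elm 6, Saffron 10, Basilico 10. Eliminate The Elm.

The Elm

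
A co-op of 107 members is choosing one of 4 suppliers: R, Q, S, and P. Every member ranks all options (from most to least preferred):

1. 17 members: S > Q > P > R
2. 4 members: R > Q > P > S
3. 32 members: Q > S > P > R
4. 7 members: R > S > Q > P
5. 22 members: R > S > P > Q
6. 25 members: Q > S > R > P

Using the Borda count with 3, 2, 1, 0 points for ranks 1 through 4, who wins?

S

R: 17·0 + 4·3 + 32·0 + 7·3 + 22·3 + 25·1 = 124
Q: 17·2 + 4·2 + 32·3 + 7·1 + 22·0 + 25·3 = 220
S: 17·3 + 4·0 + 32·2 + 7·2 + 22·2 + 25·2 = 223
P: 17·1 + 4·1 + 32·1 + 7·0 + 22·1 + 25·0 = 75
S has the highest Borda score (223).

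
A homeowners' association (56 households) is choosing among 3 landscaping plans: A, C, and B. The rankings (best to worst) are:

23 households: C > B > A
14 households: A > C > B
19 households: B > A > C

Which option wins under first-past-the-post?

C

First-place votes: A 14, C 23, B 19.
C has the most first-place votes.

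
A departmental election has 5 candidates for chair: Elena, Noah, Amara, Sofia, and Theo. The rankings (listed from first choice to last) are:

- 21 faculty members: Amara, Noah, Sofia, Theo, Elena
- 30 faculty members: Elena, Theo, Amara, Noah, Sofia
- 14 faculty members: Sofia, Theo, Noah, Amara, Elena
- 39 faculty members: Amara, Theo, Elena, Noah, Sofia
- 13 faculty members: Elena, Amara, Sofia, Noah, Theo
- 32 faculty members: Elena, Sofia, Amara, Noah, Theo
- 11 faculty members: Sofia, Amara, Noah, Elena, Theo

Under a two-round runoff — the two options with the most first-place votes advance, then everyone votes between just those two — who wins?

Round 1 first-place votes: Elena 75, Noah 0, Amara 60, Sofia 25, Theo 0.
Elena and Amara advance.
Runoff: Elena is preferred to Amara by 75 voters; Amara by 85.
Amara wins the runoff.

Amara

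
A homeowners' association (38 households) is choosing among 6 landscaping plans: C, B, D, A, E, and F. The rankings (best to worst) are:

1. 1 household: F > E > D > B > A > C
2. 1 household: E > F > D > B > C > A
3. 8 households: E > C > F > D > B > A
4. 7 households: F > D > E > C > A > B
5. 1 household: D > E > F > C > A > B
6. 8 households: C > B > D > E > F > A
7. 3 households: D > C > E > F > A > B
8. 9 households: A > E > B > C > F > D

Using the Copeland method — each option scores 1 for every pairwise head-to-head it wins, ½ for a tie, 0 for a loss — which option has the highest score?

E

C: beats B, D, A, and F; loses to E → score 4.
B: loses to C, D, A, E, and F → score 0.
D: beats B and A; ties E; loses to C and F → score 2.5.
A: beats B; loses to C, D, E, and F → score 1.
E: beats C, B, A, and F; ties D → score 4.5.
F: beats B, D, and A; loses to C and E → score 3.
E has the best pairwise record.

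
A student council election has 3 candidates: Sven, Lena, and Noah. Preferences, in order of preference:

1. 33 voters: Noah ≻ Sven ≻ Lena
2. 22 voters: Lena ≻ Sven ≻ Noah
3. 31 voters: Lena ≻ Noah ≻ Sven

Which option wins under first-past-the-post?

First-place votes: Sven 0, Lena 53, Noah 33.
Lena has the most first-place votes.

Lena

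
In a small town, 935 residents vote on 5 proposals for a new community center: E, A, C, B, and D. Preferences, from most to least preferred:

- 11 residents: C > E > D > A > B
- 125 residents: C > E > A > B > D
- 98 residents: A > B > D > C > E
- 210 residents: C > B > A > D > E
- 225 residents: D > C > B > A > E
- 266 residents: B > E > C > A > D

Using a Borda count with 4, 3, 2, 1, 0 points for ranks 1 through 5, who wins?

E: 11·3 + 125·3 + 98·0 + 210·0 + 225·0 + 266·3 = 1206
A: 11·1 + 125·2 + 98·4 + 210·2 + 225·1 + 266·1 = 1564
C: 11·4 + 125·4 + 98·1 + 210·4 + 225·3 + 266·2 = 2689
B: 11·0 + 125·1 + 98·3 + 210·3 + 225·2 + 266·4 = 2563
D: 11·2 + 125·0 + 98·2 + 210·1 + 225·4 + 266·0 = 1328
C has the highest Borda score (2689).

C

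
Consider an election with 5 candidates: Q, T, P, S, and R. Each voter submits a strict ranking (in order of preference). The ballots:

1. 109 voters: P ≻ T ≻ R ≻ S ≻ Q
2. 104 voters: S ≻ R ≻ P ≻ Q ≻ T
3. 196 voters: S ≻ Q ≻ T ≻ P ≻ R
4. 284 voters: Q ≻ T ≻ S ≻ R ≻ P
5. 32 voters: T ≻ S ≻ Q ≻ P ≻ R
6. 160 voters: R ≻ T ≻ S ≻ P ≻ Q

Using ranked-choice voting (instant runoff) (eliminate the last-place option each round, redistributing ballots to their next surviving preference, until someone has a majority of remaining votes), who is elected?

Round 1: Q 284, T 32, P 109, S 300, R 160. Eliminate T.
Round 2: Q 284, P 109, S 332, R 160. Eliminate P.
Round 3: Q 284, S 332, R 269. Eliminate R.
Round 4: Q 284, S 601. S has a majority.

S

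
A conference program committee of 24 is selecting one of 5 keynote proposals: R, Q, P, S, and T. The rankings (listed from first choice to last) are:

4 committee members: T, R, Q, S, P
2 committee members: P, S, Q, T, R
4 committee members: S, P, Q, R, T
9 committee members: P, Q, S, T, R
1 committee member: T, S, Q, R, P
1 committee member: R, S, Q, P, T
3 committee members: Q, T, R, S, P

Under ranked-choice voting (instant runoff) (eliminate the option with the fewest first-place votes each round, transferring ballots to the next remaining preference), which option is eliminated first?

Round 1: R 1, Q 3, P 11, S 4, T 5. Eliminate R.

R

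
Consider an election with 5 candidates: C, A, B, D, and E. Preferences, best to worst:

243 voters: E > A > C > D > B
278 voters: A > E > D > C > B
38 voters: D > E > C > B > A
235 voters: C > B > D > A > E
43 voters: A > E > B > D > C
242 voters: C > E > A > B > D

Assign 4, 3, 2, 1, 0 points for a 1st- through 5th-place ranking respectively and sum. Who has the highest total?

E

C: 243·2 + 278·1 + 38·2 + 235·4 + 43·0 + 242·4 = 2748
A: 243·3 + 278·4 + 38·0 + 235·1 + 43·4 + 242·2 = 2732
B: 243·0 + 278·0 + 38·1 + 235·3 + 43·2 + 242·1 = 1071
D: 243·1 + 278·2 + 38·4 + 235·2 + 43·1 + 242·0 = 1464
E: 243·4 + 278·3 + 38·3 + 235·0 + 43·3 + 242·3 = 2775
E has the highest Borda score (2775).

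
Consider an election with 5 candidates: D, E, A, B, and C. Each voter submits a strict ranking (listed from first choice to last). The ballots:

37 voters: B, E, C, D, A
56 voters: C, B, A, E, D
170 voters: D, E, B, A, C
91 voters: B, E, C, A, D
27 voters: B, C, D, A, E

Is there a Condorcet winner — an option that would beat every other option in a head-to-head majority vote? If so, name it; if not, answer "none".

B

B vs D: 211–170 for B.
B vs E: 211–170 for B.
B vs A: 381–0 for B.
B vs C: 325–56 for B.
B beats every other option head-to-head.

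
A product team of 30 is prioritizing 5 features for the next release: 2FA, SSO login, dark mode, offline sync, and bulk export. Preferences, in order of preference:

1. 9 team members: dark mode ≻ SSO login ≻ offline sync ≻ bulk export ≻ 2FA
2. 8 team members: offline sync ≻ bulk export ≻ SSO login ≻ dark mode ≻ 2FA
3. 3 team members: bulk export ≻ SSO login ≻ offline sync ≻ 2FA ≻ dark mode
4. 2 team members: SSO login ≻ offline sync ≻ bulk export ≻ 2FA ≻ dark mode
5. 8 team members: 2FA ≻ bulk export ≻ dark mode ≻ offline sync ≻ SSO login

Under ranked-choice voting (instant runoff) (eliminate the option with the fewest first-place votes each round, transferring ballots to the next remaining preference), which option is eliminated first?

Round 1: 2FA 8, SSO login 2, dark mode 9, offline sync 8, bulk export 3. Eliminate SSO login.

SSO login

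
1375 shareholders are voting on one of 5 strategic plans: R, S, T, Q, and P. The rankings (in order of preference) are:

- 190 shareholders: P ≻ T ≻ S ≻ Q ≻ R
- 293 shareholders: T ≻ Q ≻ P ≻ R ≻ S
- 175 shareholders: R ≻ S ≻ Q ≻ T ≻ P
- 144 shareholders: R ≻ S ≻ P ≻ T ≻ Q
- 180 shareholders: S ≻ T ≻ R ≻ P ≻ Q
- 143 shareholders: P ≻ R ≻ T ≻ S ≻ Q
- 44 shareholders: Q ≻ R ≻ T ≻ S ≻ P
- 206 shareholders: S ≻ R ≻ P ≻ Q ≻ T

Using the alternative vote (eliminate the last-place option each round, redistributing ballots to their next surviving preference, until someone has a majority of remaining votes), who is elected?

Round 1: R 319, S 386, T 293, Q 44, P 333. Eliminate Q.
Round 2: R 363, S 386, T 293, P 333. Eliminate T.
Round 3: R 363, S 386, P 626. Eliminate R.
Round 4: S 749, P 626. S has a majority.

S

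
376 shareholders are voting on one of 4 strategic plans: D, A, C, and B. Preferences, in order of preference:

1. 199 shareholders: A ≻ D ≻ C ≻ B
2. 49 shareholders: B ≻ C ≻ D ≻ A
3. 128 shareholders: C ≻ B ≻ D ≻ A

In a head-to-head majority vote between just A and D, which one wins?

A

Voters preferring A to D: 199; preferring D to A: 177.
A wins the head-to-head.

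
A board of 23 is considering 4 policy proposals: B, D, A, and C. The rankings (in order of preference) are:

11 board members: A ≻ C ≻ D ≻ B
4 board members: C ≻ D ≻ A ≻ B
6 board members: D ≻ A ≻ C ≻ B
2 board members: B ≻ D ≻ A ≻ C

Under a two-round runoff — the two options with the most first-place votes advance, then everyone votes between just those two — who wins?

Round 1 first-place votes: B 2, D 6, A 11, C 4.
A and D advance.
Runoff: A is preferred to D by 11 voters; D by 12.
D wins the runoff.

D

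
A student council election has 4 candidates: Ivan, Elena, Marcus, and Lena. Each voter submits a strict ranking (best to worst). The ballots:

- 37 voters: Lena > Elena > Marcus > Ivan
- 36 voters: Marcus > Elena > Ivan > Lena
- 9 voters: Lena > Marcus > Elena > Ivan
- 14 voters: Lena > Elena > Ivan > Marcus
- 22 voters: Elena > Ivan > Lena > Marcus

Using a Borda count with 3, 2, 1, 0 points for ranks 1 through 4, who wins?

Ivan: 37·0 + 36·1 + 9·0 + 14·1 + 22·2 = 94
Elena: 37·2 + 36·2 + 9·1 + 14·2 + 22·3 = 249
Marcus: 37·1 + 36·3 + 9·2 + 14·0 + 22·0 = 163
Lena: 37·3 + 36·0 + 9·3 + 14·3 + 22·1 = 202
Elena has the highest Borda score (249).

Elena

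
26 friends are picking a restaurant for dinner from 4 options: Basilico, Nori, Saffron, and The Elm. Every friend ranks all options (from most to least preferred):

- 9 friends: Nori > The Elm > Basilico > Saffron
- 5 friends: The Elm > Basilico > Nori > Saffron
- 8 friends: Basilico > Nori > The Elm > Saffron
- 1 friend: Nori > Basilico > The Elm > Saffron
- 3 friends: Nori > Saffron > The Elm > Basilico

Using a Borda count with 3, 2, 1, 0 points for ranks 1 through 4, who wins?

Basilico: 9·1 + 5·2 + 8·3 + 1·2 + 3·0 = 45
Nori: 9·3 + 5·1 + 8·2 + 1·3 + 3·3 = 60
Saffron: 9·0 + 5·0 + 8·0 + 1·0 + 3·2 = 6
The Elm: 9·2 + 5·3 + 8·1 + 1·1 + 3·1 = 45
Nori has the highest Borda score (60).

Nori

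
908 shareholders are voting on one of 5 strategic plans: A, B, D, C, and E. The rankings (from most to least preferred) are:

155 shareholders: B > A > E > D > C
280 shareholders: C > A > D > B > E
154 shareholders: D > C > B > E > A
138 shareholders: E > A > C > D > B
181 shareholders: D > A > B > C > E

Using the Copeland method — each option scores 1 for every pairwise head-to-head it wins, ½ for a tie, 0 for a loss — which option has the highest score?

A: beats B, D, C, and E → score 4.
B: beats E; loses to A, D, and C → score 1.
D: beats B, C, and E; loses to A → score 3.
C: beats B and E; loses to A and D → score 2.
E: loses to A, B, D, and C → score 0.
A has the best pairwise record.

A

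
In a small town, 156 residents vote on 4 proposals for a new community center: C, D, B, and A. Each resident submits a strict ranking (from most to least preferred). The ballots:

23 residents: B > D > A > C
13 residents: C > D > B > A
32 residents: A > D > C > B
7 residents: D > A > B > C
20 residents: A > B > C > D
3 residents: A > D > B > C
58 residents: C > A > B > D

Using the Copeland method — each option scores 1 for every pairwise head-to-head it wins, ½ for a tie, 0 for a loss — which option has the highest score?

C: beats D and B; loses to A → score 2.
D: loses to C, B, and A → score 0.
B: beats D; loses to C and A → score 1.
A: beats C, D, and B → score 3.
A has the best pairwise record.

A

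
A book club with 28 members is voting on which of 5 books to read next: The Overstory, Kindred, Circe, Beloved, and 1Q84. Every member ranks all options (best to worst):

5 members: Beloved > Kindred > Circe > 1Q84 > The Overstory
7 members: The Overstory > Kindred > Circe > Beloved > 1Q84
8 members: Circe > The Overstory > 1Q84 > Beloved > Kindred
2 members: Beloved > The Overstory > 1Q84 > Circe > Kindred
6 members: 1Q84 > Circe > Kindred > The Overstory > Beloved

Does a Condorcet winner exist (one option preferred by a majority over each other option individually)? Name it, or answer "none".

Circe

Circe vs The Overstory: 19–9 for Circe.
Circe vs Kindred: 16–12 for Circe.
Circe vs Beloved: 21–7 for Circe.
Circe vs 1Q84: 20–8 for Circe.
Circe beats every other option head-to-head.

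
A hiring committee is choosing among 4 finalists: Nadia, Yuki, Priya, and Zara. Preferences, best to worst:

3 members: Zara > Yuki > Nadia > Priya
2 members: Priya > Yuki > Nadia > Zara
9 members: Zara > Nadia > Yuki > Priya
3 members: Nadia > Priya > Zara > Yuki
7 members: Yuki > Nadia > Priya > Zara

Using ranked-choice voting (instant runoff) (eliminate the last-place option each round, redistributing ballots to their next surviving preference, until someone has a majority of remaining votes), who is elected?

Zara

Round 1: Nadia 3, Yuki 7, Priya 2, Zara 12. Eliminate Priya.
Round 2: Nadia 3, Yuki 9, Zara 12. Eliminate Nadia.
Round 3: Yuki 9, Zara 15. Zara has a majority.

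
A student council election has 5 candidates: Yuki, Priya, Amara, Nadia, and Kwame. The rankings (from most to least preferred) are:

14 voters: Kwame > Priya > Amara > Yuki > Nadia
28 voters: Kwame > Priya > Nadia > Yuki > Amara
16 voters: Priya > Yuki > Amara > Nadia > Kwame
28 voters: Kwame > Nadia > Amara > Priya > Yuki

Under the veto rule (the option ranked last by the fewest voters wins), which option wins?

Last-place votes: Yuki 28, Priya 0, Amara 28, Nadia 14, Kwame 16.
Priya is ranked last by the fewest voters, so Priya wins.

Priya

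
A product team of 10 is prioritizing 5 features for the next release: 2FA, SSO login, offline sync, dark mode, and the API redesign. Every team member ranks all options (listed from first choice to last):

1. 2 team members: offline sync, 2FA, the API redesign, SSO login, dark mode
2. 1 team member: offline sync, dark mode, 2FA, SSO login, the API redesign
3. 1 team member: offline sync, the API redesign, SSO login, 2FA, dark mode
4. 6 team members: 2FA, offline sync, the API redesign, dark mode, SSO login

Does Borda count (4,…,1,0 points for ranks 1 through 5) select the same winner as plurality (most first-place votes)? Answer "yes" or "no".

no

Borda — scores: 2FA 33, SSO login 5, offline sync 34, dark mode 9, the API redesign 19. Winner: offline sync.
Plurality — first-place votes: 2FA 6, SSO login 0, offline sync 4, dark mode 0, the API redesign 0. Winner: 2FA.
The two methods disagree.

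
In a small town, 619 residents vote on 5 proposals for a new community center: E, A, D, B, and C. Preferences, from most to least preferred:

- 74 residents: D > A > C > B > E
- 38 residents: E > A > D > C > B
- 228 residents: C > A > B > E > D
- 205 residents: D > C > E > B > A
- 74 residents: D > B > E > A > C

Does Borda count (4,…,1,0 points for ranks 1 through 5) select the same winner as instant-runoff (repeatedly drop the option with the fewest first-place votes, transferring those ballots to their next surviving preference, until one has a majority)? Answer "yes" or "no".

no

Borda — scores: E 938, A 1094, D 1488, B 957, C 1713. Winner: C.
Instant-runoff — R1 E 38, A 0, D 353, B 0, C 228 (D winner). Winner: D.
The two methods disagree.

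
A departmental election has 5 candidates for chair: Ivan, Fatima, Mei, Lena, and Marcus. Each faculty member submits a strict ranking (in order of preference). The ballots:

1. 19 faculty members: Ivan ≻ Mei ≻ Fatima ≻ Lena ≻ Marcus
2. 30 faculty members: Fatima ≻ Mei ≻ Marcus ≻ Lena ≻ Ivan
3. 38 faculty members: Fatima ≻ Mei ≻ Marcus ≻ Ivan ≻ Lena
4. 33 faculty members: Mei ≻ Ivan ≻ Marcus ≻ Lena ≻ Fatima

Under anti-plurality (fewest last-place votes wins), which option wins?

Mei

Last-place votes: Ivan 30, Fatima 33, Mei 0, Lena 38, Marcus 19.
Mei is ranked last by the fewest voters, so Mei wins.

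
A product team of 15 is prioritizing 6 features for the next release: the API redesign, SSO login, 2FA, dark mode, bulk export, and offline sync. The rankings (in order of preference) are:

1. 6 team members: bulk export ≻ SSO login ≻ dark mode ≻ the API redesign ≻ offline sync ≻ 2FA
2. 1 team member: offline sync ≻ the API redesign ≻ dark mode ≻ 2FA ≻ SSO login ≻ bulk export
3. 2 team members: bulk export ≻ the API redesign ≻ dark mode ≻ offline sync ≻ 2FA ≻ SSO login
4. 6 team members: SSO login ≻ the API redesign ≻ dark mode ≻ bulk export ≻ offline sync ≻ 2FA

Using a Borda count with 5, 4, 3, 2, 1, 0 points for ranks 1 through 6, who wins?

SSO login

the API redesign: 6·2 + 1·4 + 2·4 + 6·4 = 48
SSO login: 6·4 + 1·1 + 2·0 + 6·5 = 55
2FA: 6·0 + 1·2 + 2·1 + 6·0 = 4
dark mode: 6·3 + 1·3 + 2·3 + 6·3 = 45
bulk export: 6·5 + 1·0 + 2·5 + 6·2 = 52
offline sync: 6·1 + 1·5 + 2·2 + 6·1 = 21
SSO login has the highest Borda score (55).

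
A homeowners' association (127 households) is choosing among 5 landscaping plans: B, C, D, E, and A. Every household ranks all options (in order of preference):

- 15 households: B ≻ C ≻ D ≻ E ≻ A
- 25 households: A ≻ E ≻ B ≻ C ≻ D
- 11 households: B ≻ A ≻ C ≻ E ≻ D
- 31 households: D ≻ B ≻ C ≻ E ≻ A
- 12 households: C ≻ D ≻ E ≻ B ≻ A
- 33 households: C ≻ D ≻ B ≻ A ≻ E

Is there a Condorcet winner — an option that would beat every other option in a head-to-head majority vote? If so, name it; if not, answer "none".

Checking pairwise contests:
D beats B 76–51.
B beats C 82–45.
C beats D 96–31.
B beats E 90–37.
B beats A 102–25.
Every option loses at least one head-to-head, so there is no Condorcet winner.

none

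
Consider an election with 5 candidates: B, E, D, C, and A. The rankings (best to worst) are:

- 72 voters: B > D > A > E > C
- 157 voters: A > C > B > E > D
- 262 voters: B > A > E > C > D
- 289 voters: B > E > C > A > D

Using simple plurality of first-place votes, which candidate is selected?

B

First-place votes: B 623, E 0, D 0, C 0, A 157.
B has the most first-place votes.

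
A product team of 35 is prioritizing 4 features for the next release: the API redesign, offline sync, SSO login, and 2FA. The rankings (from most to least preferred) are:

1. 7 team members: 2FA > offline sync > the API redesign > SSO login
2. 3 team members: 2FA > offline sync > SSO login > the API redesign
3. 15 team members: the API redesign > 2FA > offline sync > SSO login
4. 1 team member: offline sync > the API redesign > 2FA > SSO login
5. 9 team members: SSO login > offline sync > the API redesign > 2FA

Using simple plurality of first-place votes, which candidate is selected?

First-place votes: the API redesign 15, offline sync 1, SSO login 9, 2FA 10.
the API redesign has the most first-place votes.

the API redesign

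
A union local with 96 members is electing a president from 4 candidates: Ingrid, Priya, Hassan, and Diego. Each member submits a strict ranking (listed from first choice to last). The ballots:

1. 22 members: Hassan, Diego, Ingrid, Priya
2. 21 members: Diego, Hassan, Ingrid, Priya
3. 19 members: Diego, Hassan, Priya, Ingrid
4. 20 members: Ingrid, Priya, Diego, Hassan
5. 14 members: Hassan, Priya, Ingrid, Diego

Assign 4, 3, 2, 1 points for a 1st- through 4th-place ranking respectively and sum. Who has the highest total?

Hassan

Ingrid: 22·2 + 21·2 + 19·1 + 20·4 + 14·2 = 213
Priya: 22·1 + 21·1 + 19·2 + 20·3 + 14·3 = 183
Hassan: 22·4 + 21·3 + 19·3 + 20·1 + 14·4 = 284
Diego: 22·3 + 21·4 + 19·4 + 20·2 + 14·1 = 280
Hassan has the highest Borda score (284).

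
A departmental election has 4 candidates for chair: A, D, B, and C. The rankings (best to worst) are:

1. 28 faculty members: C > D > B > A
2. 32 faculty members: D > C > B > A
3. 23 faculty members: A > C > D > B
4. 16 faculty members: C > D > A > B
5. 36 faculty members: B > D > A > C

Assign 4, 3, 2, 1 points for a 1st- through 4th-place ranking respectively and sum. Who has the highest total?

A: 28·1 + 32·1 + 23·4 + 16·2 + 36·2 = 256
D: 28·3 + 32·4 + 23·2 + 16·3 + 36·3 = 414
B: 28·2 + 32·2 + 23·1 + 16·1 + 36·4 = 303
C: 28·4 + 32·3 + 23·3 + 16·4 + 36·1 = 377
D has the highest Borda score (414).

D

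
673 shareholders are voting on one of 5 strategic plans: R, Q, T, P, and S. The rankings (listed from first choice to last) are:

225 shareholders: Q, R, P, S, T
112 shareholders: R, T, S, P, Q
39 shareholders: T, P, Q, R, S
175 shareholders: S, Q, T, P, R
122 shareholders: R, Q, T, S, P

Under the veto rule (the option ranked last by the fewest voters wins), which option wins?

Last-place votes: R 175, Q 112, T 225, P 122, S 39.
S is ranked last by the fewest voters, so S wins.

S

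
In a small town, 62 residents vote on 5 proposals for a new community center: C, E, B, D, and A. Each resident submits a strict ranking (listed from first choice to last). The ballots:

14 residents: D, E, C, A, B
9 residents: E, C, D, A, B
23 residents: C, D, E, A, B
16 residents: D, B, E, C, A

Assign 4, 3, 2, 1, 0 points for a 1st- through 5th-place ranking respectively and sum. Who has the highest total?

C: 14·2 + 9·3 + 23·4 + 16·1 = 163
E: 14·3 + 9·4 + 23·2 + 16·2 = 156
B: 14·0 + 9·0 + 23·0 + 16·3 = 48
D: 14·4 + 9·2 + 23·3 + 16·4 = 207
A: 14·1 + 9·1 + 23·1 + 16·0 = 46
D has the highest Borda score (207).

D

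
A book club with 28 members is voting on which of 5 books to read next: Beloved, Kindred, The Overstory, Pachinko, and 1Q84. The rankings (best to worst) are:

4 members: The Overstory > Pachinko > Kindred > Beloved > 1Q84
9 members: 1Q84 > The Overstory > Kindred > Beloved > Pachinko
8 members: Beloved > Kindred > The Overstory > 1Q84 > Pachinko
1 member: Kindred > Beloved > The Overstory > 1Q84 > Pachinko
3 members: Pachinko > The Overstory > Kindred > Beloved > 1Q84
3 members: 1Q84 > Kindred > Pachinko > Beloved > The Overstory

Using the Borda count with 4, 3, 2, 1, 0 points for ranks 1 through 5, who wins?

Beloved: 4·1 + 9·1 + 8·4 + 1·3 + 3·1 + 3·1 = 54
Kindred: 4·2 + 9·2 + 8·3 + 1·4 + 3·2 + 3·3 = 69
The Overstory: 4·4 + 9·3 + 8·2 + 1·2 + 3·3 + 3·0 = 70
Pachinko: 4·3 + 9·0 + 8·0 + 1·0 + 3·4 + 3·2 = 30
1Q84: 4·0 + 9·4 + 8·1 + 1·1 + 3·0 + 3·4 = 57
The Overstory has the highest Borda score (70).

The Overstory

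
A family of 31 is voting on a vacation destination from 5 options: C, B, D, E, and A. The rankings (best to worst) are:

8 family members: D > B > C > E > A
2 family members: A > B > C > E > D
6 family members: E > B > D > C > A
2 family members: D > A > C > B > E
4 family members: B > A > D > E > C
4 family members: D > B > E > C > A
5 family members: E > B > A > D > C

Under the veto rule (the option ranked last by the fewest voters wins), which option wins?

B

Last-place votes: C 9, B 0, D 2, E 2, A 18.
B is ranked last by the fewest voters, so B wins.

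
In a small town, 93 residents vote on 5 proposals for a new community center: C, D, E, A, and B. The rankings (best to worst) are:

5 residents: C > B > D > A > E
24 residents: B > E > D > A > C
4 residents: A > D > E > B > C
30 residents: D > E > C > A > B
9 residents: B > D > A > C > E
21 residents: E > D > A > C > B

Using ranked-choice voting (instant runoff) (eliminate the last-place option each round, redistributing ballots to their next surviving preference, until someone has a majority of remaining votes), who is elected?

D

Round 1: C 5, D 30, E 21, A 4, B 33. Eliminate A.
Round 2: C 5, D 34, E 21, B 33. Eliminate C.
Round 3: D 34, E 21, B 38. Eliminate E.
Round 4: D 55, B 38. D has a majority.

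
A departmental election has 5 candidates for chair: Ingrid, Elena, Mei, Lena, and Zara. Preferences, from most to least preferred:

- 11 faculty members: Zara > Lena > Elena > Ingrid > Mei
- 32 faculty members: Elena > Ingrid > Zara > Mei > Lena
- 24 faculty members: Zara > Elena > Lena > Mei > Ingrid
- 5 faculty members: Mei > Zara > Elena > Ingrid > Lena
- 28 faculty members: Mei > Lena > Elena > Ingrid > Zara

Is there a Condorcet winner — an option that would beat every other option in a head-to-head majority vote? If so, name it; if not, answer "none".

Elena

Elena vs Ingrid: 100–0 for Elena.
Elena vs Mei: 67–33 for Elena.
Elena vs Lena: 61–39 for Elena.
Elena vs Zara: 60–40 for Elena.
Elena beats every other option head-to-head.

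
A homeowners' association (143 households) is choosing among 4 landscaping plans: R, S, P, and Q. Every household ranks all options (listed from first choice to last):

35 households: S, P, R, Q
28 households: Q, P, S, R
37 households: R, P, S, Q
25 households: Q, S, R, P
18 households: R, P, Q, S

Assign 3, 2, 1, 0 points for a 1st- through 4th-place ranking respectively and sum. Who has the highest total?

P

R: 35·1 + 28·0 + 37·3 + 25·1 + 18·3 = 225
S: 35·3 + 28·1 + 37·1 + 25·2 + 18·0 = 220
P: 35·2 + 28·2 + 37·2 + 25·0 + 18·2 = 236
Q: 35·0 + 28·3 + 37·0 + 25·3 + 18·1 = 177
P has the highest Borda score (236).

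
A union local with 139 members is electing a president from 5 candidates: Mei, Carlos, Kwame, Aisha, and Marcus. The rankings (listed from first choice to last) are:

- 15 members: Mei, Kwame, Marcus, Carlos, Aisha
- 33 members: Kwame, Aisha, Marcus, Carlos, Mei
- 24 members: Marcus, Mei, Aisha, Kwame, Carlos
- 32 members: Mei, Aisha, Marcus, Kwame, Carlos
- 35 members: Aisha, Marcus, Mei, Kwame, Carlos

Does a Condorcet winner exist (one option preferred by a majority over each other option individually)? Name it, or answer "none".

none

Checking pairwise contests:
Marcus beats Mei 92–47.
Mei beats Carlos 106–33.
Mei beats Kwame 106–33.
Mei beats Aisha 71–68.
Aisha beats Marcus 100–39.
Every option loses at least one head-to-head, so there is no Condorcet winner.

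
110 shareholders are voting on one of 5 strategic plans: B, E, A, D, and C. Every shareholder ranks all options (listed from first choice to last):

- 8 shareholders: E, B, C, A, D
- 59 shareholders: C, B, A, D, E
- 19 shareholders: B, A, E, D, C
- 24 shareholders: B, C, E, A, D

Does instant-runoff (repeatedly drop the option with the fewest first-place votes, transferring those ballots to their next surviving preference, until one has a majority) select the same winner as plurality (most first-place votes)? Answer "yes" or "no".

Instant-runoff — R1 B 43, E 8, A 0, D 0, C 59 (C winner). Winner: C.
Plurality — first-place votes: B 43, E 8, A 0, D 0, C 59. Winner: C.
The two methods agree.

yes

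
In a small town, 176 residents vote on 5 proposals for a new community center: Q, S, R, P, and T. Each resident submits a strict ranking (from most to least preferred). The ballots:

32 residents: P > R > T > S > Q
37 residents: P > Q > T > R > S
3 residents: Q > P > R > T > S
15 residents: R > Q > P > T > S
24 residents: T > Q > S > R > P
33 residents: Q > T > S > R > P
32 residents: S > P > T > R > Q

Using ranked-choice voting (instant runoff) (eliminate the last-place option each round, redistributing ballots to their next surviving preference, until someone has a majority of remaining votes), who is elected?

P

Round 1: Q 36, S 32, R 15, P 69, T 24. Eliminate R.
Round 2: Q 51, S 32, P 69, T 24. Eliminate T.
Round 3: Q 75, S 32, P 69. Eliminate S.
Round 4: Q 75, P 101. P has a majority.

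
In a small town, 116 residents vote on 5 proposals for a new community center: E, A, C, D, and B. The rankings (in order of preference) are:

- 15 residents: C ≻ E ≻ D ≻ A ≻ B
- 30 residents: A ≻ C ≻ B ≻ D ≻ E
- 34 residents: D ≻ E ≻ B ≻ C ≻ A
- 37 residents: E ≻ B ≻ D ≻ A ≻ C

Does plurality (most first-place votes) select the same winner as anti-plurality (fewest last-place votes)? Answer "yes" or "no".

Plurality — first-place votes: E 37, A 30, C 15, D 34, B 0. Winner: E.
Anti-plurality — last-place votes: E 30, A 34, C 37, D 0, B 15. Winner: D.
The two methods disagree.

no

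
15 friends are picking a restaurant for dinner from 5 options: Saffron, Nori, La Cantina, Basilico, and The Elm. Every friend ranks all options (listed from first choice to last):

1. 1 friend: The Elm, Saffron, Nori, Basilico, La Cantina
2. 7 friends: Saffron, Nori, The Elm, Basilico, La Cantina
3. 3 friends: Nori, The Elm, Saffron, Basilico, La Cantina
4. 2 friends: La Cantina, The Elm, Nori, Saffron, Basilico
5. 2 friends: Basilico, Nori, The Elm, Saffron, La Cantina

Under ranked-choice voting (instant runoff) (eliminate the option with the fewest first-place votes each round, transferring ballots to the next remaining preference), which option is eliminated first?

The Elm

Round 1: Saffron 7, Nori 3, La Cantina 2, Basilico 2, The Elm 1. Eliminate The Elm.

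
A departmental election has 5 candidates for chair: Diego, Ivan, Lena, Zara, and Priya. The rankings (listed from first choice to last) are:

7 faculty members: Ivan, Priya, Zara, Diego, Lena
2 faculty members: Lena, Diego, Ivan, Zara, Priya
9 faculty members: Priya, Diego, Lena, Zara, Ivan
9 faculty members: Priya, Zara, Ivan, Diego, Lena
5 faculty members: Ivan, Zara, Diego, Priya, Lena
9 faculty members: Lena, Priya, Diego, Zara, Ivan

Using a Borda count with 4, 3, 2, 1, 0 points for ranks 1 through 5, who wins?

Diego: 7·1 + 2·3 + 9·3 + 9·1 + 5·2 + 9·2 = 77
Ivan: 7·4 + 2·2 + 9·0 + 9·2 + 5·4 + 9·0 = 70
Lena: 7·0 + 2·4 + 9·2 + 9·0 + 5·0 + 9·4 = 62
Zara: 7·2 + 2·1 + 9·1 + 9·3 + 5·3 + 9·1 = 76
Priya: 7·3 + 2·0 + 9·4 + 9·4 + 5·1 + 9·3 = 125
Priya has the highest Borda score (125).

Priya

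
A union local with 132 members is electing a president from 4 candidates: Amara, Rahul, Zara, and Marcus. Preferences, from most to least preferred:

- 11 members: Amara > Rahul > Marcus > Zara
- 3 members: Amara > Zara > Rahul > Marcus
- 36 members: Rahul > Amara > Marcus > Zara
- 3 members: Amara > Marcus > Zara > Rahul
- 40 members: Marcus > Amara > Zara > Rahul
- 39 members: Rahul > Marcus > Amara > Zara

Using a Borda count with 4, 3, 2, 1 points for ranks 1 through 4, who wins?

Marcus

Amara: 11·4 + 3·4 + 36·3 + 3·4 + 40·3 + 39·2 = 374
Rahul: 11·3 + 3·2 + 36·4 + 3·1 + 40·1 + 39·4 = 382
Zara: 11·1 + 3·3 + 36·1 + 3·2 + 40·2 + 39·1 = 181
Marcus: 11·2 + 3·1 + 36·2 + 3·3 + 40·4 + 39·3 = 383
Marcus has the highest Borda score (383).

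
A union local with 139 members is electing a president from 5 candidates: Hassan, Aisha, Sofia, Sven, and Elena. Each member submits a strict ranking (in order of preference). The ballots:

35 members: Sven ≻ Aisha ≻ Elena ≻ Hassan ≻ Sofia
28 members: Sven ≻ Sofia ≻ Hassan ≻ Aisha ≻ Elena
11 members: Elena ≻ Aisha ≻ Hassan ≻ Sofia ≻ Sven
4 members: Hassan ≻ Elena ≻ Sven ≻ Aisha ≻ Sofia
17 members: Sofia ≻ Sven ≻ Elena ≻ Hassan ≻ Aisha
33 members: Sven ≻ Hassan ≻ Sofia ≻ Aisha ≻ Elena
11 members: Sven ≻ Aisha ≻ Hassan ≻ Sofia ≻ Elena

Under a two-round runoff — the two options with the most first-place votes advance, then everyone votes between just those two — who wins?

Sven

Round 1 first-place votes: Hassan 4, Aisha 0, Sofia 17, Sven 107, Elena 11.
Sven and Sofia advance.
Runoff: Sven is preferred to Sofia by 111 voters; Sofia by 28.
Sven wins the runoff.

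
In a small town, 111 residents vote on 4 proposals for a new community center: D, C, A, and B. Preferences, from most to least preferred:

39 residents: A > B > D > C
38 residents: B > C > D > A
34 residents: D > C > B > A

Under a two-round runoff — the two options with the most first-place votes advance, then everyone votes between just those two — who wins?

B

Round 1 first-place votes: D 34, C 0, A 39, B 38.
A and B advance.
Runoff: A is preferred to B by 39 voters; B by 72.
B wins the runoff.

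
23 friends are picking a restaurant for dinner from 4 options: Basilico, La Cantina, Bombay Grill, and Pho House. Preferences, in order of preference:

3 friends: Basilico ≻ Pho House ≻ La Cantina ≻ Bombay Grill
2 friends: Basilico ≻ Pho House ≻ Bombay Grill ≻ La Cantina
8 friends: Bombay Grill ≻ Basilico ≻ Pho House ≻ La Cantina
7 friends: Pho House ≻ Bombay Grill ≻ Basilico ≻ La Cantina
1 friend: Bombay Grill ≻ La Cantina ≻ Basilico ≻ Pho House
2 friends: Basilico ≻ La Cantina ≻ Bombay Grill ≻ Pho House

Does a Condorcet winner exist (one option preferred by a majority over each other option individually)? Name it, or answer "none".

none

Checking pairwise contests:
Bombay Grill beats Basilico 16–7.
Basilico beats La Cantina 22–1.
Pho House beats Bombay Grill 12–11.
Basilico beats Pho House 16–7.
Every option loses at least one head-to-head, so there is no Condorcet winner.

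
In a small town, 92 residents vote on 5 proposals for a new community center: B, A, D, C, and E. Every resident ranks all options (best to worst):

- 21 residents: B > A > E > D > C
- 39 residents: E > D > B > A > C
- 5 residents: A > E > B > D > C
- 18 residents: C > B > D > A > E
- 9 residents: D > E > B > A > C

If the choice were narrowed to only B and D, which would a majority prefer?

D

Voters preferring B to D: 44; preferring D to B: 48.
D wins the head-to-head.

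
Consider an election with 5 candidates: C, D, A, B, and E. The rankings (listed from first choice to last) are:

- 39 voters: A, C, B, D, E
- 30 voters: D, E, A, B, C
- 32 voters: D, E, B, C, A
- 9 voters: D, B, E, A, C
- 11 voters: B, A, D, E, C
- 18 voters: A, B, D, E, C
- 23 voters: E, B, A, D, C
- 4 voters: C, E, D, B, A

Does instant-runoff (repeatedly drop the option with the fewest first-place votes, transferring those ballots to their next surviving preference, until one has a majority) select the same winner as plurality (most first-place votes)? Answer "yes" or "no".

Instant-runoff — R1 C 4, D 71, A 57, B 11, E 23 (C out); R2 D 71, A 57, B 11, E 27 (B out); R3 D 71, A 68, E 27 (E out); R4 D 75, A 91 (A winner). Winner: A.
Plurality — first-place votes: C 4, D 71, A 57, B 11, E 23. Winner: D.
The two methods disagree.

no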